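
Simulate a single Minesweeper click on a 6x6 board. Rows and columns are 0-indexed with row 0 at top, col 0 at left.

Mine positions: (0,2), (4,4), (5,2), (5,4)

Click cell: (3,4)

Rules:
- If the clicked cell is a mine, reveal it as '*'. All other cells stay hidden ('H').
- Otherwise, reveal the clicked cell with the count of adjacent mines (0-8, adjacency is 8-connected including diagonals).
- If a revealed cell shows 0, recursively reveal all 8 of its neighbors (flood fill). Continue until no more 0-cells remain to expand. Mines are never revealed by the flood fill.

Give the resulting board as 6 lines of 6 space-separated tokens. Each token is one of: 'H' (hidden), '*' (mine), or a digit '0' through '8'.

H H H H H H
H H H H H H
H H H H H H
H H H H 1 H
H H H H H H
H H H H H H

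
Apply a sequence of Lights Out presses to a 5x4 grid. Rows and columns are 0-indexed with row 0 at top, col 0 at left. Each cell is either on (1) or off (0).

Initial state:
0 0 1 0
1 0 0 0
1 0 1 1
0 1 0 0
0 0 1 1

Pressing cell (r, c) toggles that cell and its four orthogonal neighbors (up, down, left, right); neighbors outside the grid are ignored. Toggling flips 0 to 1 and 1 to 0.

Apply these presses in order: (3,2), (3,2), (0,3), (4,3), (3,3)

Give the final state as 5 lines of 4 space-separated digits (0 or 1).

Answer: 0 0 0 1
1 0 0 1
1 0 1 0
0 1 1 0
0 0 0 1

Derivation:
After press 1 at (3,2):
0 0 1 0
1 0 0 0
1 0 0 1
0 0 1 1
0 0 0 1

After press 2 at (3,2):
0 0 1 0
1 0 0 0
1 0 1 1
0 1 0 0
0 0 1 1

After press 3 at (0,3):
0 0 0 1
1 0 0 1
1 0 1 1
0 1 0 0
0 0 1 1

After press 4 at (4,3):
0 0 0 1
1 0 0 1
1 0 1 1
0 1 0 1
0 0 0 0

After press 5 at (3,3):
0 0 0 1
1 0 0 1
1 0 1 0
0 1 1 0
0 0 0 1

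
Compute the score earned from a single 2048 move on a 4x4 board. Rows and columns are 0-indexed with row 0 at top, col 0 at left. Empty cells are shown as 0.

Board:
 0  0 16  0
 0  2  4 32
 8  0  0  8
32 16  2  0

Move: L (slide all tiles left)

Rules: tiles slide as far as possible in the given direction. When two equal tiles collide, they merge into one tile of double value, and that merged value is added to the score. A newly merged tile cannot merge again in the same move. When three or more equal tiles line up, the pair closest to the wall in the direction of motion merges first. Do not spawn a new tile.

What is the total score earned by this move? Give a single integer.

Answer: 16

Derivation:
Slide left:
row 0: [0, 0, 16, 0] -> [16, 0, 0, 0]  score +0 (running 0)
row 1: [0, 2, 4, 32] -> [2, 4, 32, 0]  score +0 (running 0)
row 2: [8, 0, 0, 8] -> [16, 0, 0, 0]  score +16 (running 16)
row 3: [32, 16, 2, 0] -> [32, 16, 2, 0]  score +0 (running 16)
Board after move:
16  0  0  0
 2  4 32  0
16  0  0  0
32 16  2  0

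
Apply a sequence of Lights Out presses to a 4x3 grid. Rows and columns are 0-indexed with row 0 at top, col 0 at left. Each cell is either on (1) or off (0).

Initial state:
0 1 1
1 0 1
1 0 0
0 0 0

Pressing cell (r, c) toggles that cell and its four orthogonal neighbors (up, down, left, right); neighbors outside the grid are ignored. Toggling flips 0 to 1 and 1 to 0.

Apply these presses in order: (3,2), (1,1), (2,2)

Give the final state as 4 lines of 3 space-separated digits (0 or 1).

Answer: 0 0 1
0 1 1
1 0 0
0 1 0

Derivation:
After press 1 at (3,2):
0 1 1
1 0 1
1 0 1
0 1 1

After press 2 at (1,1):
0 0 1
0 1 0
1 1 1
0 1 1

After press 3 at (2,2):
0 0 1
0 1 1
1 0 0
0 1 0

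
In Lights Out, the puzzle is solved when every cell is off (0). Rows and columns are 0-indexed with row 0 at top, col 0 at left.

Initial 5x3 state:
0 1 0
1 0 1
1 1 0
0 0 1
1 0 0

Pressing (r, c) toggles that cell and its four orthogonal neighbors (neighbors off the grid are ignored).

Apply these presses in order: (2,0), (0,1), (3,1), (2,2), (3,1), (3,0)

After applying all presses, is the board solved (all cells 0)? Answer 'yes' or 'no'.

After press 1 at (2,0):
0 1 0
0 0 1
0 0 0
1 0 1
1 0 0

After press 2 at (0,1):
1 0 1
0 1 1
0 0 0
1 0 1
1 0 0

After press 3 at (3,1):
1 0 1
0 1 1
0 1 0
0 1 0
1 1 0

After press 4 at (2,2):
1 0 1
0 1 0
0 0 1
0 1 1
1 1 0

After press 5 at (3,1):
1 0 1
0 1 0
0 1 1
1 0 0
1 0 0

After press 6 at (3,0):
1 0 1
0 1 0
1 1 1
0 1 0
0 0 0

Lights still on: 7

Answer: no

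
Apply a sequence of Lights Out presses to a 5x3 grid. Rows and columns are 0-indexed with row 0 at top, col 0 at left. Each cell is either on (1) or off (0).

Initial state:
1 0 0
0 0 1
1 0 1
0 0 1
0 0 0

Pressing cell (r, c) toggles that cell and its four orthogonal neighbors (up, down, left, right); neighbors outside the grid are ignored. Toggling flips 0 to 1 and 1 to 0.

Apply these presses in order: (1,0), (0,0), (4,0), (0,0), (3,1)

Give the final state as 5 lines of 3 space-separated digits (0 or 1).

After press 1 at (1,0):
0 0 0
1 1 1
0 0 1
0 0 1
0 0 0

After press 2 at (0,0):
1 1 0
0 1 1
0 0 1
0 0 1
0 0 0

After press 3 at (4,0):
1 1 0
0 1 1
0 0 1
1 0 1
1 1 0

After press 4 at (0,0):
0 0 0
1 1 1
0 0 1
1 0 1
1 1 0

After press 5 at (3,1):
0 0 0
1 1 1
0 1 1
0 1 0
1 0 0

Answer: 0 0 0
1 1 1
0 1 1
0 1 0
1 0 0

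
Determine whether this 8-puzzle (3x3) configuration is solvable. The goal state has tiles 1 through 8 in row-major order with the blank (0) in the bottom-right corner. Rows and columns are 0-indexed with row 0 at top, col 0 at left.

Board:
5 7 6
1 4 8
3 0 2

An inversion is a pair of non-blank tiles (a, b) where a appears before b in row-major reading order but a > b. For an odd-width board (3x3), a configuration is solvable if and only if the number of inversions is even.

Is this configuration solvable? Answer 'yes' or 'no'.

Inversions (pairs i<j in row-major order where tile[i] > tile[j] > 0): 18
18 is even, so the puzzle is solvable.

Answer: yes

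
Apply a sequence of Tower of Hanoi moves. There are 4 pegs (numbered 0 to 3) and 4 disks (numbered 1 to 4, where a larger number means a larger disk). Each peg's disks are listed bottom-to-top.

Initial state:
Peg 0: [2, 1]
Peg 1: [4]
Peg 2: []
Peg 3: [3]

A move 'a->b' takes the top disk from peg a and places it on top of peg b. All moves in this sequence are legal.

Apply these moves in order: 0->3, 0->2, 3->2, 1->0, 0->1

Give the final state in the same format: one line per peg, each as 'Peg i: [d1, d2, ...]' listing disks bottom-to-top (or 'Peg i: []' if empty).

Answer: Peg 0: []
Peg 1: [4]
Peg 2: [2, 1]
Peg 3: [3]

Derivation:
After move 1 (0->3):
Peg 0: [2]
Peg 1: [4]
Peg 2: []
Peg 3: [3, 1]

After move 2 (0->2):
Peg 0: []
Peg 1: [4]
Peg 2: [2]
Peg 3: [3, 1]

After move 3 (3->2):
Peg 0: []
Peg 1: [4]
Peg 2: [2, 1]
Peg 3: [3]

After move 4 (1->0):
Peg 0: [4]
Peg 1: []
Peg 2: [2, 1]
Peg 3: [3]

After move 5 (0->1):
Peg 0: []
Peg 1: [4]
Peg 2: [2, 1]
Peg 3: [3]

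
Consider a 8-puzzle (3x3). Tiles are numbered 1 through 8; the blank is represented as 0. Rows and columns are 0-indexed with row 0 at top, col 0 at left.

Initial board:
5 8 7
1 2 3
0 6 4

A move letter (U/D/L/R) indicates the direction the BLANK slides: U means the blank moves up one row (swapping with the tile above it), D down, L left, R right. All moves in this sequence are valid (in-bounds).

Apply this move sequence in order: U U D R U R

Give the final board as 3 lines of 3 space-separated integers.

After move 1 (U):
5 8 7
0 2 3
1 6 4

After move 2 (U):
0 8 7
5 2 3
1 6 4

After move 3 (D):
5 8 7
0 2 3
1 6 4

After move 4 (R):
5 8 7
2 0 3
1 6 4

After move 5 (U):
5 0 7
2 8 3
1 6 4

After move 6 (R):
5 7 0
2 8 3
1 6 4

Answer: 5 7 0
2 8 3
1 6 4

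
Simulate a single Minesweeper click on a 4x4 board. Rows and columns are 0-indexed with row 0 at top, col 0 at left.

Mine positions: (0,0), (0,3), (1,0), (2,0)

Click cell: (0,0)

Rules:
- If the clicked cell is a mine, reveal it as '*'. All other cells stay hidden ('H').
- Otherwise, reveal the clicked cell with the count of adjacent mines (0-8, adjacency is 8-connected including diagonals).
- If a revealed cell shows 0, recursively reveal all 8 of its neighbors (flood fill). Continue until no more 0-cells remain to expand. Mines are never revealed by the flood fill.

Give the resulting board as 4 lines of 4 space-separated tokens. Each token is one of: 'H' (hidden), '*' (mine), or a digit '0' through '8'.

* H H H
H H H H
H H H H
H H H H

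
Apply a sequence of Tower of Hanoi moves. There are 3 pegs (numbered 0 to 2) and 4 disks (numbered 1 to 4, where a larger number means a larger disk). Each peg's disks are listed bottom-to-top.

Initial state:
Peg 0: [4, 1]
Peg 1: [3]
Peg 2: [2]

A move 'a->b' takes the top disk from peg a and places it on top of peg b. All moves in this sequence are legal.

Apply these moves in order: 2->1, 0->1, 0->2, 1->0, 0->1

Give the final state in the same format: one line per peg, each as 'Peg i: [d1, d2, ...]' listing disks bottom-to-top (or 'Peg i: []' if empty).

Answer: Peg 0: []
Peg 1: [3, 2, 1]
Peg 2: [4]

Derivation:
After move 1 (2->1):
Peg 0: [4, 1]
Peg 1: [3, 2]
Peg 2: []

After move 2 (0->1):
Peg 0: [4]
Peg 1: [3, 2, 1]
Peg 2: []

After move 3 (0->2):
Peg 0: []
Peg 1: [3, 2, 1]
Peg 2: [4]

After move 4 (1->0):
Peg 0: [1]
Peg 1: [3, 2]
Peg 2: [4]

After move 5 (0->1):
Peg 0: []
Peg 1: [3, 2, 1]
Peg 2: [4]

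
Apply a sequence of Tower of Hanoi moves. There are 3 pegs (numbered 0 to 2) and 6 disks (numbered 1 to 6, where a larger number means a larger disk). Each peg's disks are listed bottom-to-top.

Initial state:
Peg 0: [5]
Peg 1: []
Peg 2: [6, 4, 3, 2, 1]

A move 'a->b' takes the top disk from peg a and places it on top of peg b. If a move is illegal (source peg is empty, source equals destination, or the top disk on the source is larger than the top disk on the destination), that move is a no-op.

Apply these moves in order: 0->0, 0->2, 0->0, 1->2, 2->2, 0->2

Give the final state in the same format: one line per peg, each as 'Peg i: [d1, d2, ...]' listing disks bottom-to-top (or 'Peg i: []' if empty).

Answer: Peg 0: [5]
Peg 1: []
Peg 2: [6, 4, 3, 2, 1]

Derivation:
After move 1 (0->0):
Peg 0: [5]
Peg 1: []
Peg 2: [6, 4, 3, 2, 1]

After move 2 (0->2):
Peg 0: [5]
Peg 1: []
Peg 2: [6, 4, 3, 2, 1]

After move 3 (0->0):
Peg 0: [5]
Peg 1: []
Peg 2: [6, 4, 3, 2, 1]

After move 4 (1->2):
Peg 0: [5]
Peg 1: []
Peg 2: [6, 4, 3, 2, 1]

After move 5 (2->2):
Peg 0: [5]
Peg 1: []
Peg 2: [6, 4, 3, 2, 1]

After move 6 (0->2):
Peg 0: [5]
Peg 1: []
Peg 2: [6, 4, 3, 2, 1]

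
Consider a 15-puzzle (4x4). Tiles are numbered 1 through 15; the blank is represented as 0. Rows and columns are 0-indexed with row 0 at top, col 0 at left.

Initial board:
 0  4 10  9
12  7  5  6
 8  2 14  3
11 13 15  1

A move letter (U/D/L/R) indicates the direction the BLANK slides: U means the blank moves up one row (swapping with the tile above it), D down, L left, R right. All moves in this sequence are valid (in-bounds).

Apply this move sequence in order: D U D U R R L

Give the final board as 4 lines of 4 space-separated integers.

After move 1 (D):
12  4 10  9
 0  7  5  6
 8  2 14  3
11 13 15  1

After move 2 (U):
 0  4 10  9
12  7  5  6
 8  2 14  3
11 13 15  1

After move 3 (D):
12  4 10  9
 0  7  5  6
 8  2 14  3
11 13 15  1

After move 4 (U):
 0  4 10  9
12  7  5  6
 8  2 14  3
11 13 15  1

After move 5 (R):
 4  0 10  9
12  7  5  6
 8  2 14  3
11 13 15  1

After move 6 (R):
 4 10  0  9
12  7  5  6
 8  2 14  3
11 13 15  1

After move 7 (L):
 4  0 10  9
12  7  5  6
 8  2 14  3
11 13 15  1

Answer:  4  0 10  9
12  7  5  6
 8  2 14  3
11 13 15  1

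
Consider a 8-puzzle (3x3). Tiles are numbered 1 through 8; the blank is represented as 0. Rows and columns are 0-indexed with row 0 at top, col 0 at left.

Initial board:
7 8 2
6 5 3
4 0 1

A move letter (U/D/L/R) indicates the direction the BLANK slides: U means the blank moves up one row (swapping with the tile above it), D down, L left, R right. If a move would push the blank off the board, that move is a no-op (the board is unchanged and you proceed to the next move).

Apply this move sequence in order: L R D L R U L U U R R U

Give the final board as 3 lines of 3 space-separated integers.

After move 1 (L):
7 8 2
6 5 3
0 4 1

After move 2 (R):
7 8 2
6 5 3
4 0 1

After move 3 (D):
7 8 2
6 5 3
4 0 1

After move 4 (L):
7 8 2
6 5 3
0 4 1

After move 5 (R):
7 8 2
6 5 3
4 0 1

After move 6 (U):
7 8 2
6 0 3
4 5 1

After move 7 (L):
7 8 2
0 6 3
4 5 1

After move 8 (U):
0 8 2
7 6 3
4 5 1

After move 9 (U):
0 8 2
7 6 3
4 5 1

After move 10 (R):
8 0 2
7 6 3
4 5 1

After move 11 (R):
8 2 0
7 6 3
4 5 1

After move 12 (U):
8 2 0
7 6 3
4 5 1

Answer: 8 2 0
7 6 3
4 5 1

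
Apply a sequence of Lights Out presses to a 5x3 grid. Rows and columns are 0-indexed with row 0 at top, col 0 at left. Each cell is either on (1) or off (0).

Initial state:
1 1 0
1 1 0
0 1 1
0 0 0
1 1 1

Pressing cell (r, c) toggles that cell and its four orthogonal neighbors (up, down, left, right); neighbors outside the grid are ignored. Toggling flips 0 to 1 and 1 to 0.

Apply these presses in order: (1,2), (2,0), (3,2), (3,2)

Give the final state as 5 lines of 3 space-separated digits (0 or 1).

After press 1 at (1,2):
1 1 1
1 0 1
0 1 0
0 0 0
1 1 1

After press 2 at (2,0):
1 1 1
0 0 1
1 0 0
1 0 0
1 1 1

After press 3 at (3,2):
1 1 1
0 0 1
1 0 1
1 1 1
1 1 0

After press 4 at (3,2):
1 1 1
0 0 1
1 0 0
1 0 0
1 1 1

Answer: 1 1 1
0 0 1
1 0 0
1 0 0
1 1 1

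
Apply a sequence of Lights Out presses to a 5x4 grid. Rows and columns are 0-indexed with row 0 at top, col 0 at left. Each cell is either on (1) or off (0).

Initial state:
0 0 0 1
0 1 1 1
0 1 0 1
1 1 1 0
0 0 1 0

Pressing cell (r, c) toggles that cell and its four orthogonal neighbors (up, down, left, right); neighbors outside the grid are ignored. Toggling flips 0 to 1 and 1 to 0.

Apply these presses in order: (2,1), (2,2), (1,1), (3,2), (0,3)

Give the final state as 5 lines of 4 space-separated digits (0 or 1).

After press 1 at (2,1):
0 0 0 1
0 0 1 1
1 0 1 1
1 0 1 0
0 0 1 0

After press 2 at (2,2):
0 0 0 1
0 0 0 1
1 1 0 0
1 0 0 0
0 0 1 0

After press 3 at (1,1):
0 1 0 1
1 1 1 1
1 0 0 0
1 0 0 0
0 0 1 0

After press 4 at (3,2):
0 1 0 1
1 1 1 1
1 0 1 0
1 1 1 1
0 0 0 0

After press 5 at (0,3):
0 1 1 0
1 1 1 0
1 0 1 0
1 1 1 1
0 0 0 0

Answer: 0 1 1 0
1 1 1 0
1 0 1 0
1 1 1 1
0 0 0 0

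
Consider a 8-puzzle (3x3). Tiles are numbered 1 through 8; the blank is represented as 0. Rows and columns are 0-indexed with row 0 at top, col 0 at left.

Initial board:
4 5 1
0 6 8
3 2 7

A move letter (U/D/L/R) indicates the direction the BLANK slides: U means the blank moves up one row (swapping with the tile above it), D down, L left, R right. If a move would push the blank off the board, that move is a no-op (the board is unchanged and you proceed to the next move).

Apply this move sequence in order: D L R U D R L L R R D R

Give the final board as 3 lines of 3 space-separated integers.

After move 1 (D):
4 5 1
3 6 8
0 2 7

After move 2 (L):
4 5 1
3 6 8
0 2 7

After move 3 (R):
4 5 1
3 6 8
2 0 7

After move 4 (U):
4 5 1
3 0 8
2 6 7

After move 5 (D):
4 5 1
3 6 8
2 0 7

After move 6 (R):
4 5 1
3 6 8
2 7 0

After move 7 (L):
4 5 1
3 6 8
2 0 7

After move 8 (L):
4 5 1
3 6 8
0 2 7

After move 9 (R):
4 5 1
3 6 8
2 0 7

After move 10 (R):
4 5 1
3 6 8
2 7 0

After move 11 (D):
4 5 1
3 6 8
2 7 0

After move 12 (R):
4 5 1
3 6 8
2 7 0

Answer: 4 5 1
3 6 8
2 7 0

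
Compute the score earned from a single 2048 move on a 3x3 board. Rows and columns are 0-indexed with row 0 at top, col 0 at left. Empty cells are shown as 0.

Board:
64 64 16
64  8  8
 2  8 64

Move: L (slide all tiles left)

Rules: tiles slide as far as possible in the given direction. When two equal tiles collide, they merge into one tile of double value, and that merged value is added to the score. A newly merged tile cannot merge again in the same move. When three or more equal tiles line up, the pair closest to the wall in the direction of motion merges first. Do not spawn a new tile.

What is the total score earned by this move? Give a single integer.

Slide left:
row 0: [64, 64, 16] -> [128, 16, 0]  score +128 (running 128)
row 1: [64, 8, 8] -> [64, 16, 0]  score +16 (running 144)
row 2: [2, 8, 64] -> [2, 8, 64]  score +0 (running 144)
Board after move:
128  16   0
 64  16   0
  2   8  64

Answer: 144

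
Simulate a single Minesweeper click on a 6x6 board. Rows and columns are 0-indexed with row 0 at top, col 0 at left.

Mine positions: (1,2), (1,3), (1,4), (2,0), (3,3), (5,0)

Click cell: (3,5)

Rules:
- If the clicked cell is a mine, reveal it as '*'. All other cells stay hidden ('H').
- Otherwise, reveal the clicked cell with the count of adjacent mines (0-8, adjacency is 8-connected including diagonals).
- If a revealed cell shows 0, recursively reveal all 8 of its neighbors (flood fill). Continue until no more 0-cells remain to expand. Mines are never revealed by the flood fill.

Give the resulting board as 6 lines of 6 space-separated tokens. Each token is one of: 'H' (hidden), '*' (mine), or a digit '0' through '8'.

H H H H H H
H H H H H H
H H H H 3 1
H H H H 1 0
H 1 1 1 1 0
H 1 0 0 0 0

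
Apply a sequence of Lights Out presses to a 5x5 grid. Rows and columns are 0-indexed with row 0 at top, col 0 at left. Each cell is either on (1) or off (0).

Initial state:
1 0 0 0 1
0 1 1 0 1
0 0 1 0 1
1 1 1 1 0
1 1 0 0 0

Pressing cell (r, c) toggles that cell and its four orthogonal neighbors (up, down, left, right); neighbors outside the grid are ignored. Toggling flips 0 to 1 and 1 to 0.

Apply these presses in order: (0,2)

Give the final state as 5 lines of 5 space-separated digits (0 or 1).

Answer: 1 1 1 1 1
0 1 0 0 1
0 0 1 0 1
1 1 1 1 0
1 1 0 0 0

Derivation:
After press 1 at (0,2):
1 1 1 1 1
0 1 0 0 1
0 0 1 0 1
1 1 1 1 0
1 1 0 0 0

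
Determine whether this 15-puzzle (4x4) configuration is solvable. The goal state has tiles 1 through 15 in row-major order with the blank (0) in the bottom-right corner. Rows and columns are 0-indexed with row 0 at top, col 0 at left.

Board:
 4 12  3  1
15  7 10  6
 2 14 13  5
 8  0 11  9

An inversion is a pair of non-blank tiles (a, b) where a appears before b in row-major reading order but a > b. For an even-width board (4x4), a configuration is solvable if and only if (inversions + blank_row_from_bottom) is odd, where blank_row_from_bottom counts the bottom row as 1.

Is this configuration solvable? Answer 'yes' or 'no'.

Answer: no

Derivation:
Inversions: 45
Blank is in row 3 (0-indexed from top), which is row 1 counting from the bottom (bottom = 1).
45 + 1 = 46, which is even, so the puzzle is not solvable.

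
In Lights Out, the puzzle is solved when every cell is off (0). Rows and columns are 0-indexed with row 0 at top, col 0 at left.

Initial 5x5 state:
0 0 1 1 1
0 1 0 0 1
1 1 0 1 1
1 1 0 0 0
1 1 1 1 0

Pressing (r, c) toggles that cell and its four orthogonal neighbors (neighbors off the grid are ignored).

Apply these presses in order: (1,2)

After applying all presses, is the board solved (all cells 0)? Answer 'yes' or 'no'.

After press 1 at (1,2):
0 0 0 1 1
0 0 1 1 1
1 1 1 1 1
1 1 0 0 0
1 1 1 1 0

Lights still on: 16

Answer: no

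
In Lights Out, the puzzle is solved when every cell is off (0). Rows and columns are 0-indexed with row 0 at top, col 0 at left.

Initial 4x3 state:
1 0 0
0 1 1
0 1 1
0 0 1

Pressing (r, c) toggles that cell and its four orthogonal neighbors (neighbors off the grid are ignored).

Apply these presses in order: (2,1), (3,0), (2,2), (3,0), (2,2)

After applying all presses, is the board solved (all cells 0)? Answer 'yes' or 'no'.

After press 1 at (2,1):
1 0 0
0 0 1
1 0 0
0 1 1

After press 2 at (3,0):
1 0 0
0 0 1
0 0 0
1 0 1

After press 3 at (2,2):
1 0 0
0 0 0
0 1 1
1 0 0

After press 4 at (3,0):
1 0 0
0 0 0
1 1 1
0 1 0

After press 5 at (2,2):
1 0 0
0 0 1
1 0 0
0 1 1

Lights still on: 5

Answer: no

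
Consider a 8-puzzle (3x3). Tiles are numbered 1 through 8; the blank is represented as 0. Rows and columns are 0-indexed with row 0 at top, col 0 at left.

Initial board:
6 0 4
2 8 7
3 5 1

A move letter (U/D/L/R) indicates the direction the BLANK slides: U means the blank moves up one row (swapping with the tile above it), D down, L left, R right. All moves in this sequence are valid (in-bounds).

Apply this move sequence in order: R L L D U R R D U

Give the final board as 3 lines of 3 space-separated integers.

After move 1 (R):
6 4 0
2 8 7
3 5 1

After move 2 (L):
6 0 4
2 8 7
3 5 1

After move 3 (L):
0 6 4
2 8 7
3 5 1

After move 4 (D):
2 6 4
0 8 7
3 5 1

After move 5 (U):
0 6 4
2 8 7
3 5 1

After move 6 (R):
6 0 4
2 8 7
3 5 1

After move 7 (R):
6 4 0
2 8 7
3 5 1

After move 8 (D):
6 4 7
2 8 0
3 5 1

After move 9 (U):
6 4 0
2 8 7
3 5 1

Answer: 6 4 0
2 8 7
3 5 1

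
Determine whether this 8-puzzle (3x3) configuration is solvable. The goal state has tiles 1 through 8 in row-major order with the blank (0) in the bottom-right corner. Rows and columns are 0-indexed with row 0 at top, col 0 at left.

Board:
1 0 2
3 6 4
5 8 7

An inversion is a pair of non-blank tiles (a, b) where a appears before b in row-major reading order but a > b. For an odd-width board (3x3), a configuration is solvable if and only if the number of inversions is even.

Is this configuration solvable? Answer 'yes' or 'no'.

Answer: no

Derivation:
Inversions (pairs i<j in row-major order where tile[i] > tile[j] > 0): 3
3 is odd, so the puzzle is not solvable.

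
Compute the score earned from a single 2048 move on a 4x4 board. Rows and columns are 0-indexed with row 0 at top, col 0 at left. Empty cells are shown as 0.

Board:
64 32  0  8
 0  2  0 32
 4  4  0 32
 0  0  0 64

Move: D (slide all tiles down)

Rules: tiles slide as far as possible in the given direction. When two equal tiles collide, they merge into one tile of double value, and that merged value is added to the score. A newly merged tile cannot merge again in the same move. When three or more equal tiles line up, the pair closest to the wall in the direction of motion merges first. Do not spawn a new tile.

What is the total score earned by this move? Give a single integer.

Slide down:
col 0: [64, 0, 4, 0] -> [0, 0, 64, 4]  score +0 (running 0)
col 1: [32, 2, 4, 0] -> [0, 32, 2, 4]  score +0 (running 0)
col 2: [0, 0, 0, 0] -> [0, 0, 0, 0]  score +0 (running 0)
col 3: [8, 32, 32, 64] -> [0, 8, 64, 64]  score +64 (running 64)
Board after move:
 0  0  0  0
 0 32  0  8
64  2  0 64
 4  4  0 64

Answer: 64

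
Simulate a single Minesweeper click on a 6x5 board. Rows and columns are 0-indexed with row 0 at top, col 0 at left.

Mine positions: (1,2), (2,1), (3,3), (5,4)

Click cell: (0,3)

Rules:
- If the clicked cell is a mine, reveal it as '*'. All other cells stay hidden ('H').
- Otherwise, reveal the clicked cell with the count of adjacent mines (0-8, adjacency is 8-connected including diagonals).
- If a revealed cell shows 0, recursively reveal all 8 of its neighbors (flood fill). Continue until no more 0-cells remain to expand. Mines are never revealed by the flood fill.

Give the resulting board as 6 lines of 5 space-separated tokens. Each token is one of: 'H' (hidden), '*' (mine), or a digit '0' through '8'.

H H H 1 H
H H H H H
H H H H H
H H H H H
H H H H H
H H H H H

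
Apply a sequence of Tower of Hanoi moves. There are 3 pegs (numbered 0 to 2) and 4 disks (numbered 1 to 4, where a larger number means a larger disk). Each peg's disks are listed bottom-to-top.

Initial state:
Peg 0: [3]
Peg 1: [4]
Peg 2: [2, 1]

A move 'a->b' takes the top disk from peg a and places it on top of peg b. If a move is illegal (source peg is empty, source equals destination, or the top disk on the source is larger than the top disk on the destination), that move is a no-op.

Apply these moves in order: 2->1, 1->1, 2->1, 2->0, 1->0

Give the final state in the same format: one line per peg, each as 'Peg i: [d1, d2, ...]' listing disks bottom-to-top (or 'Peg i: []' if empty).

After move 1 (2->1):
Peg 0: [3]
Peg 1: [4, 1]
Peg 2: [2]

After move 2 (1->1):
Peg 0: [3]
Peg 1: [4, 1]
Peg 2: [2]

After move 3 (2->1):
Peg 0: [3]
Peg 1: [4, 1]
Peg 2: [2]

After move 4 (2->0):
Peg 0: [3, 2]
Peg 1: [4, 1]
Peg 2: []

After move 5 (1->0):
Peg 0: [3, 2, 1]
Peg 1: [4]
Peg 2: []

Answer: Peg 0: [3, 2, 1]
Peg 1: [4]
Peg 2: []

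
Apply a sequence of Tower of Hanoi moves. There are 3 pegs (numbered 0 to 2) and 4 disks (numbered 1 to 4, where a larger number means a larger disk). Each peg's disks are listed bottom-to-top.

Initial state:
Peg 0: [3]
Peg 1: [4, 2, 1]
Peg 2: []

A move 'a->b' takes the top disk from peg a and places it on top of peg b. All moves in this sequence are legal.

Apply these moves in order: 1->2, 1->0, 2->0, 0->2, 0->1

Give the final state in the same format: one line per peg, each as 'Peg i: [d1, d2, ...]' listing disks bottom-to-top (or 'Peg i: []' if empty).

After move 1 (1->2):
Peg 0: [3]
Peg 1: [4, 2]
Peg 2: [1]

After move 2 (1->0):
Peg 0: [3, 2]
Peg 1: [4]
Peg 2: [1]

After move 3 (2->0):
Peg 0: [3, 2, 1]
Peg 1: [4]
Peg 2: []

After move 4 (0->2):
Peg 0: [3, 2]
Peg 1: [4]
Peg 2: [1]

After move 5 (0->1):
Peg 0: [3]
Peg 1: [4, 2]
Peg 2: [1]

Answer: Peg 0: [3]
Peg 1: [4, 2]
Peg 2: [1]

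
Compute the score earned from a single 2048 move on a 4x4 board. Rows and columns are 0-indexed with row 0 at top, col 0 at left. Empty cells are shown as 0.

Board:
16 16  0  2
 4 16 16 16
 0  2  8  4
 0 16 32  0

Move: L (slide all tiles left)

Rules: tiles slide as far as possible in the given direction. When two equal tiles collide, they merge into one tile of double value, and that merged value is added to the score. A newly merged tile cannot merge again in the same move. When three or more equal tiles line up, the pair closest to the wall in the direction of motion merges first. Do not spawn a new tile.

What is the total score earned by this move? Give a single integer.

Slide left:
row 0: [16, 16, 0, 2] -> [32, 2, 0, 0]  score +32 (running 32)
row 1: [4, 16, 16, 16] -> [4, 32, 16, 0]  score +32 (running 64)
row 2: [0, 2, 8, 4] -> [2, 8, 4, 0]  score +0 (running 64)
row 3: [0, 16, 32, 0] -> [16, 32, 0, 0]  score +0 (running 64)
Board after move:
32  2  0  0
 4 32 16  0
 2  8  4  0
16 32  0  0

Answer: 64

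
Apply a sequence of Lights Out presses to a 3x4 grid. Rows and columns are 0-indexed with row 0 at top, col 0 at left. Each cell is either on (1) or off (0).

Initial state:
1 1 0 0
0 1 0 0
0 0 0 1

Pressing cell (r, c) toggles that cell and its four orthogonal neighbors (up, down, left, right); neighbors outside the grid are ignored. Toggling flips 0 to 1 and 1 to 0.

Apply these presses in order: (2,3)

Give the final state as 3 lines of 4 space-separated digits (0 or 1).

After press 1 at (2,3):
1 1 0 0
0 1 0 1
0 0 1 0

Answer: 1 1 0 0
0 1 0 1
0 0 1 0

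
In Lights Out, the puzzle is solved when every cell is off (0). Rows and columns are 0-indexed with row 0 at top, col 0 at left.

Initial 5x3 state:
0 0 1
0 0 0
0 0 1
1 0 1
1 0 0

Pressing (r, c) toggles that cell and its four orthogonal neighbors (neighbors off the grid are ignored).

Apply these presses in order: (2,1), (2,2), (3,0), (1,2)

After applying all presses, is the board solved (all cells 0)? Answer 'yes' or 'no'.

After press 1 at (2,1):
0 0 1
0 1 0
1 1 0
1 1 1
1 0 0

After press 2 at (2,2):
0 0 1
0 1 1
1 0 1
1 1 0
1 0 0

After press 3 at (3,0):
0 0 1
0 1 1
0 0 1
0 0 0
0 0 0

After press 4 at (1,2):
0 0 0
0 0 0
0 0 0
0 0 0
0 0 0

Lights still on: 0

Answer: yes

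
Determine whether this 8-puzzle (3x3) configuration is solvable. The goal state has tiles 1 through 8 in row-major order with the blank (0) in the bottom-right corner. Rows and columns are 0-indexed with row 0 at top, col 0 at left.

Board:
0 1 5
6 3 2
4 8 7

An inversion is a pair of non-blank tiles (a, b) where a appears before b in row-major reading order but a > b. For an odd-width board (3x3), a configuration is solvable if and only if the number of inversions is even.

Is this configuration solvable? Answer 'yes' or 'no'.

Inversions (pairs i<j in row-major order where tile[i] > tile[j] > 0): 8
8 is even, so the puzzle is solvable.

Answer: yes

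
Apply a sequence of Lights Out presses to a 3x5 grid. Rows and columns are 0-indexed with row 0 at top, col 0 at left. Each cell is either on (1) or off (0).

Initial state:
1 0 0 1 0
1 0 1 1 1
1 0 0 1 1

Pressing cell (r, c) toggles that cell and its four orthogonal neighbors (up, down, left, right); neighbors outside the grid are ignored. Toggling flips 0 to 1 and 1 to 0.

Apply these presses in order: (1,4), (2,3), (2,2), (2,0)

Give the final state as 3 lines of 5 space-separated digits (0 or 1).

After press 1 at (1,4):
1 0 0 1 1
1 0 1 0 0
1 0 0 1 0

After press 2 at (2,3):
1 0 0 1 1
1 0 1 1 0
1 0 1 0 1

After press 3 at (2,2):
1 0 0 1 1
1 0 0 1 0
1 1 0 1 1

After press 4 at (2,0):
1 0 0 1 1
0 0 0 1 0
0 0 0 1 1

Answer: 1 0 0 1 1
0 0 0 1 0
0 0 0 1 1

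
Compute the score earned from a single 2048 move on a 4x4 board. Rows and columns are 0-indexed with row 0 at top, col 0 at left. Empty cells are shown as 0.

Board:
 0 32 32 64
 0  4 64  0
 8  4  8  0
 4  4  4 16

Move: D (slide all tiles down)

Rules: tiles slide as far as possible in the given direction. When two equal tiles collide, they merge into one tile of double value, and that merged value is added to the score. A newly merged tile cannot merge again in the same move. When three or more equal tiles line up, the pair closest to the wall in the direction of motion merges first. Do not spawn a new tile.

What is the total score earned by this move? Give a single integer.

Slide down:
col 0: [0, 0, 8, 4] -> [0, 0, 8, 4]  score +0 (running 0)
col 1: [32, 4, 4, 4] -> [0, 32, 4, 8]  score +8 (running 8)
col 2: [32, 64, 8, 4] -> [32, 64, 8, 4]  score +0 (running 8)
col 3: [64, 0, 0, 16] -> [0, 0, 64, 16]  score +0 (running 8)
Board after move:
 0  0 32  0
 0 32 64  0
 8  4  8 64
 4  8  4 16

Answer: 8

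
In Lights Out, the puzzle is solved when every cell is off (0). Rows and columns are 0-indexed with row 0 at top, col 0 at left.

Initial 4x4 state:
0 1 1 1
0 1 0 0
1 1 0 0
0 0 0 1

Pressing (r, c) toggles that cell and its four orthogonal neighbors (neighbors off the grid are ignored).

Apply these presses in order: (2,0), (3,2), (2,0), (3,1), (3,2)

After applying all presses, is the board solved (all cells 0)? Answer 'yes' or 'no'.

Answer: no

Derivation:
After press 1 at (2,0):
0 1 1 1
1 1 0 0
0 0 0 0
1 0 0 1

After press 2 at (3,2):
0 1 1 1
1 1 0 0
0 0 1 0
1 1 1 0

After press 3 at (2,0):
0 1 1 1
0 1 0 0
1 1 1 0
0 1 1 0

After press 4 at (3,1):
0 1 1 1
0 1 0 0
1 0 1 0
1 0 0 0

After press 5 at (3,2):
0 1 1 1
0 1 0 0
1 0 0 0
1 1 1 1

Lights still on: 9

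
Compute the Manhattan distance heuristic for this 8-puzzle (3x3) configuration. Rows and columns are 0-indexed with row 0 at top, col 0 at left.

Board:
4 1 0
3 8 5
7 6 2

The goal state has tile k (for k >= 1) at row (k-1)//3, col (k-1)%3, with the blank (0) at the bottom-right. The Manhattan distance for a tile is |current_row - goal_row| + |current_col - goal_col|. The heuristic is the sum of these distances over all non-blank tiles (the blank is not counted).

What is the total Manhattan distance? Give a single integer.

Tile 4: at (0,0), goal (1,0), distance |0-1|+|0-0| = 1
Tile 1: at (0,1), goal (0,0), distance |0-0|+|1-0| = 1
Tile 3: at (1,0), goal (0,2), distance |1-0|+|0-2| = 3
Tile 8: at (1,1), goal (2,1), distance |1-2|+|1-1| = 1
Tile 5: at (1,2), goal (1,1), distance |1-1|+|2-1| = 1
Tile 7: at (2,0), goal (2,0), distance |2-2|+|0-0| = 0
Tile 6: at (2,1), goal (1,2), distance |2-1|+|1-2| = 2
Tile 2: at (2,2), goal (0,1), distance |2-0|+|2-1| = 3
Sum: 1 + 1 + 3 + 1 + 1 + 0 + 2 + 3 = 12

Answer: 12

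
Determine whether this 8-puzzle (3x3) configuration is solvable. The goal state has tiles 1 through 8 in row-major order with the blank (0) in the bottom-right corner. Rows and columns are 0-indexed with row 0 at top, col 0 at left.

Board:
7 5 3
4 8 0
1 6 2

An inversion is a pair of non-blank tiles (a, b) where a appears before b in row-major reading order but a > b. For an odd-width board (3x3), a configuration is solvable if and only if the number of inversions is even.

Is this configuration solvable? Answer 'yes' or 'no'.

Answer: yes

Derivation:
Inversions (pairs i<j in row-major order where tile[i] > tile[j] > 0): 18
18 is even, so the puzzle is solvable.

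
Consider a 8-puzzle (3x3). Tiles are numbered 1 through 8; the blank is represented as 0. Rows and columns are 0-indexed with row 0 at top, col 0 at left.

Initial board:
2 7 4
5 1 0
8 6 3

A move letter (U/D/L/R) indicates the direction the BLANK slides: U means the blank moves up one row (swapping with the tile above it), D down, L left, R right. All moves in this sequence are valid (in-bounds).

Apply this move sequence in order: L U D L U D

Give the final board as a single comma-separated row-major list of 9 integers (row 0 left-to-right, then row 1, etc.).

After move 1 (L):
2 7 4
5 0 1
8 6 3

After move 2 (U):
2 0 4
5 7 1
8 6 3

After move 3 (D):
2 7 4
5 0 1
8 6 3

After move 4 (L):
2 7 4
0 5 1
8 6 3

After move 5 (U):
0 7 4
2 5 1
8 6 3

After move 6 (D):
2 7 4
0 5 1
8 6 3

Answer: 2, 7, 4, 0, 5, 1, 8, 6, 3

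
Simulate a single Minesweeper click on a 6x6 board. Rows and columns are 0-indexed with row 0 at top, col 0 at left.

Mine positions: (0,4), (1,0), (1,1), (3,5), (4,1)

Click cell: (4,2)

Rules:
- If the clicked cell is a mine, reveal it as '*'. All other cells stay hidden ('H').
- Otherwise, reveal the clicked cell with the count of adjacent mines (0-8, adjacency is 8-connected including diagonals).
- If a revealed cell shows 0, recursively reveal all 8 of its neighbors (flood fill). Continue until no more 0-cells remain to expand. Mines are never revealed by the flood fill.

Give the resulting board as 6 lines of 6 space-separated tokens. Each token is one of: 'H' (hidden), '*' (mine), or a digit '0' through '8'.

H H H H H H
H H H H H H
H H H H H H
H H H H H H
H H 1 H H H
H H H H H H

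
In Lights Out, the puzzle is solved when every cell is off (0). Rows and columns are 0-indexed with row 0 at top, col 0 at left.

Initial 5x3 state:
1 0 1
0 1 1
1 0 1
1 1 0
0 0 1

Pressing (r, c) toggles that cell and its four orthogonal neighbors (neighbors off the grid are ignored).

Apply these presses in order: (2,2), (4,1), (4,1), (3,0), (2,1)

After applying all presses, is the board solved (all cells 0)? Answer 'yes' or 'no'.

After press 1 at (2,2):
1 0 1
0 1 0
1 1 0
1 1 1
0 0 1

After press 2 at (4,1):
1 0 1
0 1 0
1 1 0
1 0 1
1 1 0

After press 3 at (4,1):
1 0 1
0 1 0
1 1 0
1 1 1
0 0 1

After press 4 at (3,0):
1 0 1
0 1 0
0 1 0
0 0 1
1 0 1

After press 5 at (2,1):
1 0 1
0 0 0
1 0 1
0 1 1
1 0 1

Lights still on: 8

Answer: no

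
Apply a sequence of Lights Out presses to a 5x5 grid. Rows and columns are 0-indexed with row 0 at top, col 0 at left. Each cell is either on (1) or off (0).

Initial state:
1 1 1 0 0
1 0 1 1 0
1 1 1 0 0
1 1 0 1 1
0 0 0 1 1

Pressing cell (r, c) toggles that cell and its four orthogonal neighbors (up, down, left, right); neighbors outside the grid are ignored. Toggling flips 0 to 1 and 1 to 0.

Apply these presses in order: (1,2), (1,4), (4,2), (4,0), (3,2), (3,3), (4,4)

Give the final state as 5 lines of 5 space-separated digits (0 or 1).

After press 1 at (1,2):
1 1 0 0 0
1 1 0 0 0
1 1 0 0 0
1 1 0 1 1
0 0 0 1 1

After press 2 at (1,4):
1 1 0 0 1
1 1 0 1 1
1 1 0 0 1
1 1 0 1 1
0 0 0 1 1

After press 3 at (4,2):
1 1 0 0 1
1 1 0 1 1
1 1 0 0 1
1 1 1 1 1
0 1 1 0 1

After press 4 at (4,0):
1 1 0 0 1
1 1 0 1 1
1 1 0 0 1
0 1 1 1 1
1 0 1 0 1

After press 5 at (3,2):
1 1 0 0 1
1 1 0 1 1
1 1 1 0 1
0 0 0 0 1
1 0 0 0 1

After press 6 at (3,3):
1 1 0 0 1
1 1 0 1 1
1 1 1 1 1
0 0 1 1 0
1 0 0 1 1

After press 7 at (4,4):
1 1 0 0 1
1 1 0 1 1
1 1 1 1 1
0 0 1 1 1
1 0 0 0 0

Answer: 1 1 0 0 1
1 1 0 1 1
1 1 1 1 1
0 0 1 1 1
1 0 0 0 0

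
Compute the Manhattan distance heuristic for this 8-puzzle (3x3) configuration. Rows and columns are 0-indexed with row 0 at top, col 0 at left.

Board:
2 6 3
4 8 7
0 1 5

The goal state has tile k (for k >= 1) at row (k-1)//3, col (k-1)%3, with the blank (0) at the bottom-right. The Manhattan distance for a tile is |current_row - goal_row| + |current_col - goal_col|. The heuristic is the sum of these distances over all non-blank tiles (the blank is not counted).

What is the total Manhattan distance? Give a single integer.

Answer: 12

Derivation:
Tile 2: at (0,0), goal (0,1), distance |0-0|+|0-1| = 1
Tile 6: at (0,1), goal (1,2), distance |0-1|+|1-2| = 2
Tile 3: at (0,2), goal (0,2), distance |0-0|+|2-2| = 0
Tile 4: at (1,0), goal (1,0), distance |1-1|+|0-0| = 0
Tile 8: at (1,1), goal (2,1), distance |1-2|+|1-1| = 1
Tile 7: at (1,2), goal (2,0), distance |1-2|+|2-0| = 3
Tile 1: at (2,1), goal (0,0), distance |2-0|+|1-0| = 3
Tile 5: at (2,2), goal (1,1), distance |2-1|+|2-1| = 2
Sum: 1 + 2 + 0 + 0 + 1 + 3 + 3 + 2 = 12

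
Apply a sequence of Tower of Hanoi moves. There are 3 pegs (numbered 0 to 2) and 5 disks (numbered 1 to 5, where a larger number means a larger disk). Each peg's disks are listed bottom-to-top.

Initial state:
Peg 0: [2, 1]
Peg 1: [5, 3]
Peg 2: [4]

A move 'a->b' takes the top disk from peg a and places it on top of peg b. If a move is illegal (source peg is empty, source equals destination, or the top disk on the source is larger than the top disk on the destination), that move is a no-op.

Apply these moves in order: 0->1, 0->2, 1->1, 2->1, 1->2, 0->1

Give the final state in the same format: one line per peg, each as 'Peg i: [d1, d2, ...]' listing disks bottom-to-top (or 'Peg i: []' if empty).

Answer: Peg 0: []
Peg 1: [5, 3]
Peg 2: [4, 2, 1]

Derivation:
After move 1 (0->1):
Peg 0: [2]
Peg 1: [5, 3, 1]
Peg 2: [4]

After move 2 (0->2):
Peg 0: []
Peg 1: [5, 3, 1]
Peg 2: [4, 2]

After move 3 (1->1):
Peg 0: []
Peg 1: [5, 3, 1]
Peg 2: [4, 2]

After move 4 (2->1):
Peg 0: []
Peg 1: [5, 3, 1]
Peg 2: [4, 2]

After move 5 (1->2):
Peg 0: []
Peg 1: [5, 3]
Peg 2: [4, 2, 1]

After move 6 (0->1):
Peg 0: []
Peg 1: [5, 3]
Peg 2: [4, 2, 1]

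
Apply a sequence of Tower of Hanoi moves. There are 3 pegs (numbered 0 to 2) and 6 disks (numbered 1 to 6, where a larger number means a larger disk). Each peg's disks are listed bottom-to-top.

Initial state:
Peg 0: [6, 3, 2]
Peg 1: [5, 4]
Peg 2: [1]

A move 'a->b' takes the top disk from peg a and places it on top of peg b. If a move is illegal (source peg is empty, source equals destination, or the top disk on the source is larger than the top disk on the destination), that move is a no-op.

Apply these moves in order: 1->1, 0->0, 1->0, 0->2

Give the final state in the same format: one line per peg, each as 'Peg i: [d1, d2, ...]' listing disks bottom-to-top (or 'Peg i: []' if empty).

After move 1 (1->1):
Peg 0: [6, 3, 2]
Peg 1: [5, 4]
Peg 2: [1]

After move 2 (0->0):
Peg 0: [6, 3, 2]
Peg 1: [5, 4]
Peg 2: [1]

After move 3 (1->0):
Peg 0: [6, 3, 2]
Peg 1: [5, 4]
Peg 2: [1]

After move 4 (0->2):
Peg 0: [6, 3, 2]
Peg 1: [5, 4]
Peg 2: [1]

Answer: Peg 0: [6, 3, 2]
Peg 1: [5, 4]
Peg 2: [1]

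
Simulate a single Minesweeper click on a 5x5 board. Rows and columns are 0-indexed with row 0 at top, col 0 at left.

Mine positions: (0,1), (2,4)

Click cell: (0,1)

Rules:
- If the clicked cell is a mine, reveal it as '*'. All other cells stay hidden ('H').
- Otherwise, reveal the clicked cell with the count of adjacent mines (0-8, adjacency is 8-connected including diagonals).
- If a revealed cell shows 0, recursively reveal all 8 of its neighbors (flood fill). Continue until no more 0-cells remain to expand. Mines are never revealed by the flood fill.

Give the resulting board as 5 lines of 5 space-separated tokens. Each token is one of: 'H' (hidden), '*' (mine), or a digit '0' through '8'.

H * H H H
H H H H H
H H H H H
H H H H H
H H H H H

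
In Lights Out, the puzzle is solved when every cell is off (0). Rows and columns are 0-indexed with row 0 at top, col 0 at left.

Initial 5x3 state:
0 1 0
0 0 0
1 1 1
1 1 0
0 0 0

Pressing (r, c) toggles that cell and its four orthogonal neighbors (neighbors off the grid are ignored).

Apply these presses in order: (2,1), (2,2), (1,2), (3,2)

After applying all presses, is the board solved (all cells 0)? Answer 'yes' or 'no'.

After press 1 at (2,1):
0 1 0
0 1 0
0 0 0
1 0 0
0 0 0

After press 2 at (2,2):
0 1 0
0 1 1
0 1 1
1 0 1
0 0 0

After press 3 at (1,2):
0 1 1
0 0 0
0 1 0
1 0 1
0 0 0

After press 4 at (3,2):
0 1 1
0 0 0
0 1 1
1 1 0
0 0 1

Lights still on: 7

Answer: no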